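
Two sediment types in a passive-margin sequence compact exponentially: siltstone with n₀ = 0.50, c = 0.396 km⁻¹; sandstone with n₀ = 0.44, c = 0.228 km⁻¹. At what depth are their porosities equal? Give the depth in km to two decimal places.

0.76 km

Set n₀ₐ e^(−cₐd) = n₀ᵦ e^(−cᵦd) ⇒ ln(n₀ₐ/n₀ᵦ) = (cₐ − cᵦ)·d
d = ln(0.5/0.44) / (0.396 − 0.228) = 0.1278 / 0.168 = 0.761 km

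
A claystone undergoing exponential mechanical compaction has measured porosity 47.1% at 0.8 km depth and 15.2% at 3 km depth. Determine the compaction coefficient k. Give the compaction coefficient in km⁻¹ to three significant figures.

0.514 km⁻¹

Athy: φ(d) = φ₀ e^(−kd) ⇒ φ₁/φ₂ = e^{k(d₂−d₁)} ⇒ k = ln(φ₁/φ₂)/(d₂−d₁)
k = ln(0.471/0.152) / (3 − 0.8) = ln(3.099) / 2.2 = 1.1310 / 2.2 = 0.5141 km⁻¹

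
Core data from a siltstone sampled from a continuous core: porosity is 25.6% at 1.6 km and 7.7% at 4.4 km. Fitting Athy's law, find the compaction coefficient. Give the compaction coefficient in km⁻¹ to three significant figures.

Athy: φ(d) = φ₀ e^(−kd) ⇒ φ₁/φ₂ = e^{k(d₂−d₁)} ⇒ k = ln(φ₁/φ₂)/(d₂−d₁)
k = ln(0.256/0.077) / (4.4 − 1.6) = ln(3.325) / 2.8 = 1.2014 / 2.8 = 0.4291 km⁻¹

0.429 km⁻¹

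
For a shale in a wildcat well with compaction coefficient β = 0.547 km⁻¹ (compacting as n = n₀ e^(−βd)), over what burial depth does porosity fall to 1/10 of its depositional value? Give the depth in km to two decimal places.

4.21 km

n/n₀ = 1/10 ⇒ exp(−β·d) = 1/10 ⇒ d = ln(10) / β
d = 2.3026 / 0.547 = 4.209 km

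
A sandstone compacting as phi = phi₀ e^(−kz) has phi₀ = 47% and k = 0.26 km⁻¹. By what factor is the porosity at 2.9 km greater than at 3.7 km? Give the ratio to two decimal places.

phi(z₁)/phi(z₂) = e^(−k·z₁)/e^(−k·z₂) = e^{k(z₂−z₁)}
= exp(0.26 × 0.8) = exp(0.208) = 1.2312

1.23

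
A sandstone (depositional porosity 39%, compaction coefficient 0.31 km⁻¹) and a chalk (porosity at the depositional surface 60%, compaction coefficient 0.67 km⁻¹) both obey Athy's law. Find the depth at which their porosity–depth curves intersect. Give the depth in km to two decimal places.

1.20 km

Set n₀ₐ e^(−βₐZ) = n₀ᵦ e^(−βᵦZ) ⇒ ln(n₀ₐ/n₀ᵦ) = (βₐ − βᵦ)·Z
Z = ln(0.39/0.6) / (0.31 − 0.67) = -0.4308 / -0.36 = 1.197 km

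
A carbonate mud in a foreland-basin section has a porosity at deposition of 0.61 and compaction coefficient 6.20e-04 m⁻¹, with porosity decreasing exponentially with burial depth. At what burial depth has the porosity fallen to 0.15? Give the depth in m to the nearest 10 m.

Working in km (1 km = 1000 m; k in km⁻¹ = k in m⁻¹ × 1000):
Invert Athy's law: Z = ln(phi₀/phi) / k
Z = ln(0.61/0.15) / 0.62 = ln(4.067) / 0.62 = 1.4028 / 0.62 = 2.263 km

2260 m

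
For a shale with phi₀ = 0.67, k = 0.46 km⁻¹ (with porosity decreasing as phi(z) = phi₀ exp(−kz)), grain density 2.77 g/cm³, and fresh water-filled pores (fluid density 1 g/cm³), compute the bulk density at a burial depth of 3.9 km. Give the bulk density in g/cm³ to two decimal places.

Porosity at depth: phi = 0.67·exp(−0.46×3.9) = 0.67×0.1663 = 0.1114
Bulk density: ρ_b = (1−phi)ρ_g + phi·ρ_f = 0.8886×2.77 + 0.1114×1
       = 2.461 + 0.111 = 2.573 g/cm³

2.57 g/cm³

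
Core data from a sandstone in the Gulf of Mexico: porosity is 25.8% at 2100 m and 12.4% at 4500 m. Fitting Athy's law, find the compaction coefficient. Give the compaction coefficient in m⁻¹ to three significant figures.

0.000305 m⁻¹

Working in km (1 km = 1000 m; c in km⁻¹ = c in m⁻¹ × 1000):
Athy: φ(Z) = φ₀ e^(−cZ) ⇒ φ₁/φ₂ = e^{c(Z₂−Z₁)} ⇒ c = ln(φ₁/φ₂)/(Z₂−Z₁)
c = ln(0.258/0.124) / (4.5 − 2.1) = ln(2.081) / 2.4 = 0.7327 / 2.4 = 0.3053 km⁻¹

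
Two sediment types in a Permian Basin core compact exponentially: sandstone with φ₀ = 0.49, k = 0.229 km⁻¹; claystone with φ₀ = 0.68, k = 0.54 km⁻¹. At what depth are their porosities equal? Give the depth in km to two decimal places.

1.05 km

Set φ₀ₐ e^(−kₐz) = φ₀ᵦ e^(−kᵦz) ⇒ ln(φ₀ₐ/φ₀ᵦ) = (kₐ − kᵦ)·z
z = ln(0.49/0.68) / (0.229 − 0.54) = -0.3277 / -0.311 = 1.054 km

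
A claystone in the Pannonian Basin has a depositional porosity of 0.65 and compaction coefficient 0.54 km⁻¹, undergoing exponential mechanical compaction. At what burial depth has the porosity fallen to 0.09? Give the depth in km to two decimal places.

3.66 km

Invert Athy's law: Z = ln(phi₀/phi) / k
Z = ln(0.65/0.09) / 0.54 = ln(7.222) / 0.54 = 1.9772 / 0.54 = 3.661 km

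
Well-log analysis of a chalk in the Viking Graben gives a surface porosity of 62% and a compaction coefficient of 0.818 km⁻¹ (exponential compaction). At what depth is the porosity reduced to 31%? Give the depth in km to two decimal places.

0.85 km

Invert Athy's law: Z = ln(n₀/n) / c
Z = ln(0.62/0.31) / 0.818 = ln(2) / 0.818 = 0.6931 / 0.818 = 0.847 km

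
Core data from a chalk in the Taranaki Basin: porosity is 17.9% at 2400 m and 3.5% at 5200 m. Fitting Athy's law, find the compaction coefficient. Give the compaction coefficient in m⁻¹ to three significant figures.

Working in km (1 km = 1000 m; c in km⁻¹ = c in m⁻¹ × 1000):
Athy: phi(z) = phi₀ e^(−cz) ⇒ phi₁/phi₂ = e^{c(z₂−z₁)} ⇒ c = ln(phi₁/phi₂)/(z₂−z₁)
c = ln(0.179/0.035) / (5.2 − 2.4) = ln(5.114) / 2.8 = 1.6320 / 2.8 = 0.5829 km⁻¹

0.000583 m⁻¹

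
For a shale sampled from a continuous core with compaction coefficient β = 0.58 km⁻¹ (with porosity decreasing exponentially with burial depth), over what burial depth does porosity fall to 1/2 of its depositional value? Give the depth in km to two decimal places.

phi/phi₀ = 1/2 ⇒ exp(−β·Z) = 1/2 ⇒ Z = ln(2) / β
Z = 0.6931 / 0.58 = 1.195 km

1.20 km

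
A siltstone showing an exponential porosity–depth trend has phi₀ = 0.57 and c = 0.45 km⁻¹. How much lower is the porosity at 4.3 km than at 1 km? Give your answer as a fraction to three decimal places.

phi(1) = 0.57·e^(−0.45×1) = 0.3634
phi(4.3) = 0.57·e^(−0.45×4.3) = 0.0823
Δphi = 0.3634 − 0.0823 = 0.2811

0.281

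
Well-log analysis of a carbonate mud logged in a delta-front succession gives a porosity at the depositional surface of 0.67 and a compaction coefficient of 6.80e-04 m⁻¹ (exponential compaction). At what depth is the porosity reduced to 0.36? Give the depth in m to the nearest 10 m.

910 m

Working in km (1 km = 1000 m; k in km⁻¹ = k in m⁻¹ × 1000):
Invert Athy's law: d = ln(φ₀/φ) / k
d = ln(0.67/0.36) / 0.68 = ln(1.861) / 0.68 = 0.6212 / 0.68 = 0.913 km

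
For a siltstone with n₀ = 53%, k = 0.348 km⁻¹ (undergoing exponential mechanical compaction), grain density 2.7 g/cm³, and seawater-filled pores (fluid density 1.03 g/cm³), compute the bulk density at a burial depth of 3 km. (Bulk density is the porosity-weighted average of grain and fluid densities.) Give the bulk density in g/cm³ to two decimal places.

Porosity at depth: n = 0.53·exp(−0.348×3) = 0.53×0.3520 = 0.1866
Bulk density: ρ_b = (1−n)ρ_g + n·ρ_f = 0.8134×2.7 + 0.1866×1.03
       = 2.196 + 0.192 = 2.388 g/cm³

2.39 g/cm³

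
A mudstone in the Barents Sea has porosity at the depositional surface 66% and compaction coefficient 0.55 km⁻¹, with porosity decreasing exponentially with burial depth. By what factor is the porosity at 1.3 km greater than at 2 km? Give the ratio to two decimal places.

1.47

φ(Z₁)/φ(Z₂) = e^(−c·Z₁)/e^(−c·Z₂) = e^{c(Z₂−Z₁)}
= exp(0.55 × 0.7) = exp(0.385) = 1.4696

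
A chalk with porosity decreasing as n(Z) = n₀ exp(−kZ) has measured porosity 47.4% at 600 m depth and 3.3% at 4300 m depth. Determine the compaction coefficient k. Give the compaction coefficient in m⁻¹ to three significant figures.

Working in km (1 km = 1000 m; k in km⁻¹ = k in m⁻¹ × 1000):
Athy: n(Z) = n₀ e^(−kZ) ⇒ n₁/n₂ = e^{k(Z₂−Z₁)} ⇒ k = ln(n₁/n₂)/(Z₂−Z₁)
k = ln(0.474/0.033) / (4.3 − 0.6) = ln(14.36) / 3.7 = 2.6647 / 3.7 = 0.7202 km⁻¹

0.000720 m⁻¹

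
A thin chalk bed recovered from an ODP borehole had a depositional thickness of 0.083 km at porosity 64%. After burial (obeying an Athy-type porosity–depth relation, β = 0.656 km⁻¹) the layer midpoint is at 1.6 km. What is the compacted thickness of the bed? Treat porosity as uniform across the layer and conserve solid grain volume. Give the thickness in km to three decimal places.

0.039 km

Porosity at 1.6 km: phi = 0.64·exp(−0.656×1.6) = 0.2240
Solid-volume conservation: h(1−phi) = h₀(1−phi₀) ⇒ h = h₀·(1−phi₀)/(1−phi)
h = 0.083 × (1 − 0.64)/(1 − 0.2240) = 0.083 × 0.4639 = 0.0385 km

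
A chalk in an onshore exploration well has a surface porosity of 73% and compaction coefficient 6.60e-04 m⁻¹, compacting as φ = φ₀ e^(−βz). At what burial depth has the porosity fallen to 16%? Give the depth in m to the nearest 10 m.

2300 m

Working in km (1 km = 1000 m; β in km⁻¹ = β in m⁻¹ × 1000):
Invert Athy's law: z = ln(φ₀/φ) / β
z = ln(0.73/0.16) / 0.66 = ln(4.562) / 0.66 = 1.5179 / 0.66 = 2.300 km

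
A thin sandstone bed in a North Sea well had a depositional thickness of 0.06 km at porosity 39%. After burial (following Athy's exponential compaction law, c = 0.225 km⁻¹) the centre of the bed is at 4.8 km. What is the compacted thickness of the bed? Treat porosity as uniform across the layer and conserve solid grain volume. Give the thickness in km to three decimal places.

0.042 km

Porosity at 4.8 km: n = 0.39·exp(−0.225×4.8) = 0.1324
Solid-volume conservation: h(1−n) = h₀(1−n₀) ⇒ h = h₀·(1−n₀)/(1−n)
h = 0.06 × (1 − 0.39)/(1 − 0.1324) = 0.06 × 0.7031 = 0.0422 km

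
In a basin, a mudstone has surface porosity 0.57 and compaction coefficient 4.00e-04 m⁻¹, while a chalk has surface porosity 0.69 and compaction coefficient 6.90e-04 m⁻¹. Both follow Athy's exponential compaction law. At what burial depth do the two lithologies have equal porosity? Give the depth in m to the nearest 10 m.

660 m

Working in km (1 km = 1000 m; c in km⁻¹ = c in m⁻¹ × 1000):
Set n₀ₐ e^(−cₐZ) = n₀ᵦ e^(−cᵦZ) ⇒ ln(n₀ₐ/n₀ᵦ) = (cₐ − cᵦ)·Z
Z = ln(0.57/0.69) / (0.4 − 0.69) = -0.1911 / -0.29 = 0.659 km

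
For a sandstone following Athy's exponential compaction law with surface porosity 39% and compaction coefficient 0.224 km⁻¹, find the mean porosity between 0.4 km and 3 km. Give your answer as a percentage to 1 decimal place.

⟨phi⟩ = (1/(d₂−d₁)) ∫ phi₀ e^(−βd) dd = phi₀·(e^(−β·d₁) − e^(−β·d₂)) / (β·(d₂−d₁))
e^(−0.224×0.4) = 0.9143; e^(−0.224×3) = 0.5107
⟨phi⟩ = 0.39 × (0.9143 − 0.5107) / (0.224 × 2.6) = 0.39 × 0.6930 = 0.2703

27.0%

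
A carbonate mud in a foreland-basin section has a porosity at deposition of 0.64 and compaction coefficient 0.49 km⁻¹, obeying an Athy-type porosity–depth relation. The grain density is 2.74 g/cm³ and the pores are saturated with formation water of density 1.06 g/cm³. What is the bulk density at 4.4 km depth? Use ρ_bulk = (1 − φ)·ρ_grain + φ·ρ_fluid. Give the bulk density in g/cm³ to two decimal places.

2.62 g/cm³

Porosity at depth: φ = 0.64·exp(−0.49×4.4) = 0.64×0.1158 = 0.0741
Bulk density: ρ_b = (1−φ)ρ_g + φ·ρ_f = 0.9259×2.74 + 0.0741×1.06
       = 2.537 + 0.079 = 2.616 g/cm³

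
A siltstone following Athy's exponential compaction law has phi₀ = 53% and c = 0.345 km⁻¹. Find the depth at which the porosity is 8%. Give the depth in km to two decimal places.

Invert Athy's law: z = ln(phi₀/phi) / c
z = ln(0.53/0.08) / 0.345 = ln(6.625) / 0.345 = 1.8909 / 0.345 = 5.481 km

5.48 km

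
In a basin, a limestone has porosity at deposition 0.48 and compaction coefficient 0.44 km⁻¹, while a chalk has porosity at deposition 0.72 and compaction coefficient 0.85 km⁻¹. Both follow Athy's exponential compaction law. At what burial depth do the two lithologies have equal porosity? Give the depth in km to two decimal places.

0.99 km

Set phi₀ₐ e^(−cₐd) = phi₀ᵦ e^(−cᵦd) ⇒ ln(phi₀ₐ/phi₀ᵦ) = (cₐ − cᵦ)·d
d = ln(0.48/0.72) / (0.44 − 0.85) = -0.4055 / -0.41 = 0.989 km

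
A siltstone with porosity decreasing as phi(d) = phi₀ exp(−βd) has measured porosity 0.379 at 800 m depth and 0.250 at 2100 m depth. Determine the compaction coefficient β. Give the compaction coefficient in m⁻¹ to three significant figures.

Working in km (1 km = 1000 m; β in km⁻¹ = β in m⁻¹ × 1000):
Athy: phi(d) = phi₀ e^(−βd) ⇒ phi₁/phi₂ = e^{β(d₂−d₁)} ⇒ β = ln(phi₁/phi₂)/(d₂−d₁)
β = ln(0.379/0.25) / (2.1 − 0.8) = ln(1.516) / 1.3 = 0.4161 / 1.3 = 0.3201 km⁻¹

0.000320 m⁻¹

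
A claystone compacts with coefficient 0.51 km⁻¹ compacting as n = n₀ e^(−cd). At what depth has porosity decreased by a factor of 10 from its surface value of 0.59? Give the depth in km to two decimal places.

4.51 km

n/n₀ = 1/10 ⇒ exp(−c·d) = 1/10 ⇒ d = ln(10) / c
d = 2.3026 / 0.51 = 4.515 km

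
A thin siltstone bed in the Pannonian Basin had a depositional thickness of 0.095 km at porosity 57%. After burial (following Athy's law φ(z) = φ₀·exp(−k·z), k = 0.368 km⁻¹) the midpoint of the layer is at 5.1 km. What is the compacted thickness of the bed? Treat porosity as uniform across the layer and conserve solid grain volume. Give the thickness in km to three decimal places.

0.045 km

Porosity at 5.1 km: φ = 0.57·exp(−0.368×5.1) = 0.0873
Solid-volume conservation: h(1−φ) = h₀(1−φ₀) ⇒ h = h₀·(1−φ₀)/(1−φ)
h = 0.095 × (1 − 0.57)/(1 − 0.0873) = 0.095 × 0.4711 = 0.0448 km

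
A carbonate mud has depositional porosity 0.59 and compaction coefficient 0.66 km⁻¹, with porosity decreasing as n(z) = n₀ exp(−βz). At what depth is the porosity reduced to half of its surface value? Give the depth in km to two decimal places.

n/n₀ = 1/2 ⇒ exp(−β·z) = 1/2 ⇒ z = ln(2) / β
z = 0.6931 / 0.66 = 1.050 km

1.05 km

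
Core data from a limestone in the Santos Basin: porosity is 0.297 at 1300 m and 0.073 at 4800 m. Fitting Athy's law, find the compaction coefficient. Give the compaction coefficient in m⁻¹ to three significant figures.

Working in km (1 km = 1000 m; k in km⁻¹ = k in m⁻¹ × 1000):
Athy: n(d) = n₀ e^(−kd) ⇒ n₁/n₂ = e^{k(d₂−d₁)} ⇒ k = ln(n₁/n₂)/(d₂−d₁)
k = ln(0.297/0.073) / (4.8 − 1.3) = ln(4.068) / 3.5 = 1.4033 / 3.5 = 0.4009 km⁻¹

0.000401 m⁻¹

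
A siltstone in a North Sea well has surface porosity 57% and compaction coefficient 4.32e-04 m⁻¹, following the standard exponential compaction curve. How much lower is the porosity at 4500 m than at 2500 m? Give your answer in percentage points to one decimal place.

Working in km (1 km = 1000 m; k in km⁻¹ = k in m⁻¹ × 1000):
phi(2.5) = 0.57·e^(−0.432×2.5) = 0.1936
phi(4.5) = 0.57·e^(−0.432×4.5) = 0.0816
Δphi = 0.1936 − 0.0816 = 0.1120

11.2 percentage points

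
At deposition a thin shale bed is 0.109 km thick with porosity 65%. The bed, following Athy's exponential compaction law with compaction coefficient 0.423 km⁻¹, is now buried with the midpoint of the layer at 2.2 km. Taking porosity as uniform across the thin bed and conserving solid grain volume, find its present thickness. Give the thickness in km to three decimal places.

0.051 km

Porosity at 2.2 km: phi = 0.65·exp(−0.423×2.2) = 0.2563
Solid-volume conservation: h(1−phi) = h₀(1−phi₀) ⇒ h = h₀·(1−phi₀)/(1−phi)
h = 0.109 × (1 − 0.65)/(1 − 0.2563) = 0.109 × 0.4706 = 0.0513 km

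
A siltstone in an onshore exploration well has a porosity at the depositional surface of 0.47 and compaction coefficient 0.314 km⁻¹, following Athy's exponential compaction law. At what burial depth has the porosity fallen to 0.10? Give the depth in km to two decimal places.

4.93 km

Invert Athy's law: d = ln(φ₀/φ) / β
d = ln(0.47/0.1) / 0.314 = ln(4.7) / 0.314 = 1.5476 / 0.314 = 4.929 km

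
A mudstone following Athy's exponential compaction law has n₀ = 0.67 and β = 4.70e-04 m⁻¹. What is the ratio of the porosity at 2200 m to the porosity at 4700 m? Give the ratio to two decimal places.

3.24

Working in km (1 km = 1000 m; β in km⁻¹ = β in m⁻¹ × 1000):
n(z₁)/n(z₂) = e^(−β·z₁)/e^(−β·z₂) = e^{β(z₂−z₁)}
= exp(0.47 × 2.5) = exp(1.175) = 3.2381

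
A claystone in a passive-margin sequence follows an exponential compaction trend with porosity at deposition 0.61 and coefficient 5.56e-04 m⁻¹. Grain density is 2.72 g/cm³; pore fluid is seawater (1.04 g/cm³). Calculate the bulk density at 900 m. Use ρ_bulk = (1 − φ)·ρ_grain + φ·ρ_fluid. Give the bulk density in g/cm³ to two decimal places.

2.10 g/cm³

Working in km (1 km = 1000 m; k in km⁻¹ = k in m⁻¹ × 1000):
Porosity at depth: phi = 0.61·exp(−0.556×0.9) = 0.61×0.6063 = 0.3698
Bulk density: ρ_b = (1−phi)ρ_g + phi·ρ_f = 0.6302×2.72 + 0.3698×1.04
       = 1.714 + 0.385 = 2.099 g/cm³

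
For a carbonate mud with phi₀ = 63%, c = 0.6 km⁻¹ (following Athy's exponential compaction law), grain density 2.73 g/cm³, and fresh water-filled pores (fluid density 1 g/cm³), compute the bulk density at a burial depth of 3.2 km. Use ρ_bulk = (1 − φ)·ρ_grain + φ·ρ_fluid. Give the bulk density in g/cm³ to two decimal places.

2.57 g/cm³

Porosity at depth: phi = 0.63·exp(−0.6×3.2) = 0.63×0.1466 = 0.0924
Bulk density: ρ_b = (1−phi)ρ_g + phi·ρ_f = 0.9076×2.73 + 0.0924×1
       = 2.478 + 0.092 = 2.570 g/cm³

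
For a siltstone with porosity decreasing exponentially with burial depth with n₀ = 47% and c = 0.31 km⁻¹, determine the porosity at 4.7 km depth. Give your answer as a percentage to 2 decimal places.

10.95%

n = n₀·exp(−c·d) = 0.47 × exp(−0.31 × 4.7) = 0.47 × exp(−1.457)
  = 0.47 × 0.2329 = 0.1095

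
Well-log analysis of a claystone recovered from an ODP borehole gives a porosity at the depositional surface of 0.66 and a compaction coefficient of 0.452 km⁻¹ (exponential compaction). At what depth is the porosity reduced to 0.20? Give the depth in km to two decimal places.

Invert Athy's law: d = ln(n₀/n) / β
d = ln(0.66/0.2) / 0.452 = ln(3.3) / 0.452 = 1.1939 / 0.452 = 2.641 km

2.64 km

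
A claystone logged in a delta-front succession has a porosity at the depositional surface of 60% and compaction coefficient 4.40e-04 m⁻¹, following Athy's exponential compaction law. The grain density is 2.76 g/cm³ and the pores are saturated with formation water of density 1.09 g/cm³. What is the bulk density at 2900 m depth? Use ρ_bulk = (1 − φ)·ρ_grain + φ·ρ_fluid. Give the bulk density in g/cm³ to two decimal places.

Working in km (1 km = 1000 m; k in km⁻¹ = k in m⁻¹ × 1000):
Porosity at depth: phi = 0.6·exp(−0.44×2.9) = 0.6×0.2792 = 0.1675
Bulk density: ρ_b = (1−phi)ρ_g + phi·ρ_f = 0.8325×2.76 + 0.1675×1.09
       = 2.298 + 0.183 = 2.480 g/cm³

2.48 g/cm³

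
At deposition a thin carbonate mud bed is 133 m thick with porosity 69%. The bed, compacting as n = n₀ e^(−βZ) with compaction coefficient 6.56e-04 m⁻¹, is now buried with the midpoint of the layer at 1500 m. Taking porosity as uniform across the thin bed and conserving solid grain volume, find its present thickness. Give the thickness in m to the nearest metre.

Working in km (1 km = 1000 m; β in km⁻¹ = β in m⁻¹ × 1000):
Porosity at 1.5 km: n = 0.69·exp(−0.656×1.5) = 0.2579
Solid-volume conservation: h(1−n) = h₀(1−n₀) ⇒ h = h₀·(1−n₀)/(1−n)
h = 0.133 × (1 − 0.69)/(1 − 0.2579) = 0.133 × 0.4178 = 0.0556 km

56 m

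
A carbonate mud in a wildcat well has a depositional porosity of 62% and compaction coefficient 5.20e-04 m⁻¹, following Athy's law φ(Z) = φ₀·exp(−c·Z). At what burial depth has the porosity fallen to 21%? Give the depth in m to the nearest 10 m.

2080 m

Working in km (1 km = 1000 m; c in km⁻¹ = c in m⁻¹ × 1000):
Invert Athy's law: Z = ln(φ₀/φ) / c
Z = ln(0.62/0.21) / 0.52 = ln(2.952) / 0.52 = 1.0826 / 0.52 = 2.082 km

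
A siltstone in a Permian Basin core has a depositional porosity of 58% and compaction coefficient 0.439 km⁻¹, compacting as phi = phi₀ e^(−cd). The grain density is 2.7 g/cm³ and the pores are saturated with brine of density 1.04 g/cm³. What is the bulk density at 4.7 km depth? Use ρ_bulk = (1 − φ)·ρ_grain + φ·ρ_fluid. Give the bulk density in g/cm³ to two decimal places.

2.58 g/cm³

Porosity at depth: phi = 0.58·exp(−0.439×4.7) = 0.58×0.1270 = 0.0737
Bulk density: ρ_b = (1−phi)ρ_g + phi·ρ_f = 0.9263×2.7 + 0.0737×1.04
       = 2.501 + 0.077 = 2.578 g/cm³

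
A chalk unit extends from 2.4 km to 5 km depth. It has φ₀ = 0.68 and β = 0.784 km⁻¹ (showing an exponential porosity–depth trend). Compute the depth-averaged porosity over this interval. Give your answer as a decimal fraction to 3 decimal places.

0.044

⟨φ⟩ = (1/(z₂−z₁)) ∫ φ₀ e^(−βz) dz = φ₀·(e^(−β·z₁) − e^(−β·z₂)) / (β·(z₂−z₁))
e^(−0.784×2.4) = 0.1523; e^(−0.784×5) = 0.0198
⟨φ⟩ = 0.68 × (0.1523 − 0.0198) / (0.784 × 2.6) = 0.68 × 0.0650 = 0.0442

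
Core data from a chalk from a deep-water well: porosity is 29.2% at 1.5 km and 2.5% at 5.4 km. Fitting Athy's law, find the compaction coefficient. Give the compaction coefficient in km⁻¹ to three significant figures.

0.630 km⁻¹

Athy: n(d) = n₀ e^(−kd) ⇒ n₁/n₂ = e^{k(d₂−d₁)} ⇒ k = ln(n₁/n₂)/(d₂−d₁)
k = ln(0.292/0.025) / (5.4 − 1.5) = ln(11.68) / 3.9 = 2.4579 / 3.9 = 0.6302 km⁻¹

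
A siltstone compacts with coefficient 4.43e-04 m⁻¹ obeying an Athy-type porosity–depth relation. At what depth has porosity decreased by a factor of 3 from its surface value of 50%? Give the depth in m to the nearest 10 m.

2480 m

Working in km (1 km = 1000 m; c in km⁻¹ = c in m⁻¹ × 1000):
n/n₀ = 1/3 ⇒ exp(−c·Z) = 1/3 ⇒ Z = ln(3) / c
Z = 1.0986 / 0.443 = 2.480 km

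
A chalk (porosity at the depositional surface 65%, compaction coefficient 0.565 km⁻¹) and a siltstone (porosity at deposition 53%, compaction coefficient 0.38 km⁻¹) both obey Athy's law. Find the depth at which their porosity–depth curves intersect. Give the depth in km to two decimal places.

Set phi₀ₐ e^(−kₐd) = phi₀ᵦ e^(−kᵦd) ⇒ ln(phi₀ₐ/phi₀ᵦ) = (kₐ − kᵦ)·d
d = ln(0.65/0.53) / (0.565 − 0.38) = 0.2041 / 0.185 = 1.103 km

1.10 km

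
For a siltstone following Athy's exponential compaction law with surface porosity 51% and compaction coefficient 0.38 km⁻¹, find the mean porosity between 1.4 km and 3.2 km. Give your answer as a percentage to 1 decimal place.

⟨n⟩ = (1/(Z₂−Z₁)) ∫ n₀ e^(−kZ) dZ = n₀·(e^(−k·Z₁) − e^(−k·Z₂)) / (k·(Z₂−Z₁))
e^(−0.38×1.4) = 0.5874; e^(−0.38×3.2) = 0.2964
⟨n⟩ = 0.51 × (0.5874 − 0.2964) / (0.38 × 1.8) = 0.51 × 0.4255 = 0.2170

21.7%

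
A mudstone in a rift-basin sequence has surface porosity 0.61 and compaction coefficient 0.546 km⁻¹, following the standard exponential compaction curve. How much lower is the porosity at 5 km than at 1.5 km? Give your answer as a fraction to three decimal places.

0.229

φ(1.5) = 0.61·e^(−0.546×1.5) = 0.2689
φ(5) = 0.61·e^(−0.546×5) = 0.0398
Δφ = 0.2689 − 0.0398 = 0.2291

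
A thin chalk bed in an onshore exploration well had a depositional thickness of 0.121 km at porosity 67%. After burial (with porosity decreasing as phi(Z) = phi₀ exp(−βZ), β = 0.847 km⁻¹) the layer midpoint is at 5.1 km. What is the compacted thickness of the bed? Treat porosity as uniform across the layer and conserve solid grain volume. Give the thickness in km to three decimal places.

0.040 km

Porosity at 5.1 km: phi = 0.67·exp(−0.847×5.1) = 0.0089
Solid-volume conservation: h(1−phi) = h₀(1−phi₀) ⇒ h = h₀·(1−phi₀)/(1−phi)
h = 0.121 × (1 − 0.67)/(1 − 0.0089) = 0.121 × 0.3330 = 0.0403 km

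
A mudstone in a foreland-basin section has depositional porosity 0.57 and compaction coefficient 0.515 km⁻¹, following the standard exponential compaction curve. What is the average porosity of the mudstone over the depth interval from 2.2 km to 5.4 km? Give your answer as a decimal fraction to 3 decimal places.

⟨n⟩ = (1/(z₂−z₁)) ∫ n₀ e^(−kz) dz = n₀·(e^(−k·z₁) − e^(−k·z₂)) / (k·(z₂−z₁))
e^(−0.515×2.2) = 0.3221; e^(−0.515×5.4) = 0.0620
⟨n⟩ = 0.57 × (0.3221 − 0.0620) / (0.515 × 3.2) = 0.57 × 0.1578 = 0.0900

0.090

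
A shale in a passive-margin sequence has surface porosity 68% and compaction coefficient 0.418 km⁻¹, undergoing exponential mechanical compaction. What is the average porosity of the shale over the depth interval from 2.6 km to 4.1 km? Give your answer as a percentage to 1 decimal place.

⟨phi⟩ = (1/(d₂−d₁)) ∫ phi₀ e^(−βd) dd = phi₀·(e^(−β·d₁) − e^(−β·d₂)) / (β·(d₂−d₁))
e^(−0.418×2.6) = 0.3373; e^(−0.418×4.1) = 0.1802
⟨phi⟩ = 0.68 × (0.3373 − 0.1802) / (0.418 × 1.5) = 0.68 × 0.2506 = 0.1704

17.0%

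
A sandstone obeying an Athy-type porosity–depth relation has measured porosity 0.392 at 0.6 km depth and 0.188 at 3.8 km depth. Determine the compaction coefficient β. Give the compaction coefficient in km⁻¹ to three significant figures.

Athy: phi(z) = phi₀ e^(−βz) ⇒ phi₁/phi₂ = e^{β(z₂−z₁)} ⇒ β = ln(phi₁/phi₂)/(z₂−z₁)
β = ln(0.392/0.188) / (3.8 − 0.6) = ln(2.085) / 3.2 = 0.7348 / 3.2 = 0.2296 km⁻¹

0.230 km⁻¹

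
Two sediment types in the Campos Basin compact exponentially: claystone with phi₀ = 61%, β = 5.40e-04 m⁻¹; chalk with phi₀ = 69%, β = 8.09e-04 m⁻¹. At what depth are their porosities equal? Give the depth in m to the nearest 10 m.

Working in km (1 km = 1000 m; β in km⁻¹ = β in m⁻¹ × 1000):
Set phi₀ₐ e^(−βₐd) = phi₀ᵦ e^(−βᵦd) ⇒ ln(phi₀ₐ/phi₀ᵦ) = (βₐ − βᵦ)·d
d = ln(0.61/0.69) / (0.54 − 0.809) = -0.1232 / -0.269 = 0.458 km

460 m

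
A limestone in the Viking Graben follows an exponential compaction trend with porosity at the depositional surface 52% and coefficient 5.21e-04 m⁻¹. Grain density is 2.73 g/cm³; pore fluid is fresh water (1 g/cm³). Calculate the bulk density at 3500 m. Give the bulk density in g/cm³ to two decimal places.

Working in km (1 km = 1000 m; β in km⁻¹ = β in m⁻¹ × 1000):
Porosity at depth: n = 0.52·exp(−0.521×3.5) = 0.52×0.1615 = 0.0840
Bulk density: ρ_b = (1−n)ρ_g + n·ρ_f = 0.9160×2.73 + 0.0840×1
       = 2.501 + 0.084 = 2.585 g/cm³

2.58 g/cm³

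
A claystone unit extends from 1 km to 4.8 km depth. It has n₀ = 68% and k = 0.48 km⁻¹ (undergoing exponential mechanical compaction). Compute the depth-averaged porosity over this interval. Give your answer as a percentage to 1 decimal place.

19.3%

⟨n⟩ = (1/(d₂−d₁)) ∫ n₀ e^(−kd) dd = n₀·(e^(−k·d₁) − e^(−k·d₂)) / (k·(d₂−d₁))
e^(−0.48×1) = 0.6188; e^(−0.48×4.8) = 0.0999
⟨n⟩ = 0.68 × (0.6188 − 0.0999) / (0.48 × 3.8) = 0.68 × 0.2845 = 0.1935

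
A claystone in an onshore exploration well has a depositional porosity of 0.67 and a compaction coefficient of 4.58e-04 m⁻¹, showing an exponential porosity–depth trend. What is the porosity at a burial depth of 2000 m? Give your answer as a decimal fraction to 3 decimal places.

Working in km (1 km = 1000 m; c in km⁻¹ = c in m⁻¹ × 1000):
phi = phi₀·exp(−c·z) = 0.67 × exp(−0.458 × 2) = 0.67 × exp(−0.916)
  = 0.67 × 0.4001 = 0.2681

0.268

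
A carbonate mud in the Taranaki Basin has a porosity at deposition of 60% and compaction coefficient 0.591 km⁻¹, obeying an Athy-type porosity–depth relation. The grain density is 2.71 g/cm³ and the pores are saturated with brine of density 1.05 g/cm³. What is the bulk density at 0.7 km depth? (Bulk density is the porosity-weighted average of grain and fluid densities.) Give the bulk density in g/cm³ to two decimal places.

Porosity at depth: phi = 0.6·exp(−0.591×0.7) = 0.6×0.6612 = 0.3967
Bulk density: ρ_b = (1−phi)ρ_g + phi·ρ_f = 0.6033×2.71 + 0.3967×1.05
       = 1.635 + 0.417 = 2.051 g/cm³

2.05 g/cm³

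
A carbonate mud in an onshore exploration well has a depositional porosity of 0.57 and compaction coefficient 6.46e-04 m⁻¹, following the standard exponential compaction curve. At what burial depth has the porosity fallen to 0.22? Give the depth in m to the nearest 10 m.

Working in km (1 km = 1000 m; β in km⁻¹ = β in m⁻¹ × 1000):
Invert Athy's law: d = ln(phi₀/phi) / β
d = ln(0.57/0.22) / 0.646 = ln(2.591) / 0.646 = 0.9520 / 0.646 = 1.474 km

1470 m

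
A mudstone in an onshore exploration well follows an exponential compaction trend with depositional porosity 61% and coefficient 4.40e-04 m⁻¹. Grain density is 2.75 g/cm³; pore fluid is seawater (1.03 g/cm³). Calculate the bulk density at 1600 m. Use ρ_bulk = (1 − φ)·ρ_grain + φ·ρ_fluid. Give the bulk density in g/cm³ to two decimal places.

Working in km (1 km = 1000 m; k in km⁻¹ = k in m⁻¹ × 1000):
Porosity at depth: phi = 0.61·exp(−0.44×1.6) = 0.61×0.4946 = 0.3017
Bulk density: ρ_b = (1−phi)ρ_g + phi·ρ_f = 0.6983×2.75 + 0.3017×1.03
       = 1.920 + 0.311 = 2.231 g/cm³

2.23 g/cm³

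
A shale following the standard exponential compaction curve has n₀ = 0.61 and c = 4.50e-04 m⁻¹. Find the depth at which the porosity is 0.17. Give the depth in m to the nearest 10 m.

Working in km (1 km = 1000 m; c in km⁻¹ = c in m⁻¹ × 1000):
Invert Athy's law: d = ln(n₀/n) / c
d = ln(0.61/0.17) / 0.45 = ln(3.588) / 0.45 = 1.2777 / 0.45 = 2.839 km

2840 m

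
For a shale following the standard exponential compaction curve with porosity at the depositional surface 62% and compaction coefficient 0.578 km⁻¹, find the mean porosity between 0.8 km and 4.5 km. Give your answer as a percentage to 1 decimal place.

16.1%

⟨phi⟩ = (1/(d₂−d₁)) ∫ phi₀ e^(−βd) dd = phi₀·(e^(−β·d₁) − e^(−β·d₂)) / (β·(d₂−d₁))
e^(−0.578×0.8) = 0.6298; e^(−0.578×4.5) = 0.0742
⟨phi⟩ = 0.62 × (0.6298 − 0.0742) / (0.578 × 3.7) = 0.62 × 0.2598 = 0.1611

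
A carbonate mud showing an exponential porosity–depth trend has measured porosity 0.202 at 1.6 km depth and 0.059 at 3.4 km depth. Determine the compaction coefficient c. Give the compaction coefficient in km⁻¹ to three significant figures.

Athy: n(Z) = n₀ e^(−cZ) ⇒ n₁/n₂ = e^{c(Z₂−Z₁)} ⇒ c = ln(n₁/n₂)/(Z₂−Z₁)
c = ln(0.202/0.059) / (3.4 − 1.6) = ln(3.424) / 1.8 = 1.2307 / 1.8 = 0.6837 km⁻¹

0.684 km⁻¹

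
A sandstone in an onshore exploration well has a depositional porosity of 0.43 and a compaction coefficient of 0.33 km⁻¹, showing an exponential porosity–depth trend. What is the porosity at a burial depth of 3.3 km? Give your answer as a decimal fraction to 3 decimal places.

φ = φ₀·exp(−β·z) = 0.43 × exp(−0.33 × 3.3) = 0.43 × exp(−1.089)
  = 0.43 × 0.3366 = 0.1447

0.145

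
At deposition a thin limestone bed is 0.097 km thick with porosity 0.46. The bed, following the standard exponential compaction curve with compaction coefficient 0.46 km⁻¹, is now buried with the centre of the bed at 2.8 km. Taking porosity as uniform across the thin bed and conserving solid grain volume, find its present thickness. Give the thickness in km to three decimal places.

0.060 km

Porosity at 2.8 km: φ = 0.46·exp(−0.46×2.8) = 0.1269
Solid-volume conservation: h(1−φ) = h₀(1−φ₀) ⇒ h = h₀·(1−φ₀)/(1−φ)
h = 0.097 × (1 − 0.46)/(1 − 0.1269) = 0.097 × 0.6185 = 0.0600 km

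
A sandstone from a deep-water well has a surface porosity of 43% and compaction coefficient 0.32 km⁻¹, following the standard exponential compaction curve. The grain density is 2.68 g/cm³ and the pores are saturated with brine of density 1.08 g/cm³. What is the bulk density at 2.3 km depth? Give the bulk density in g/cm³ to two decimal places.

Porosity at depth: n = 0.43·exp(−0.32×2.3) = 0.43×0.4790 = 0.2060
Bulk density: ρ_b = (1−n)ρ_g + n·ρ_f = 0.7940×2.68 + 0.2060×1.08
       = 2.128 + 0.222 = 2.350 g/cm³

2.35 g/cm³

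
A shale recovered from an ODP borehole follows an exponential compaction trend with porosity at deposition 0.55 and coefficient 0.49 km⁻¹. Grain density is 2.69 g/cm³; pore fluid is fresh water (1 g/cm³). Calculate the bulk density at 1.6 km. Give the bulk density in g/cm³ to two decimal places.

2.27 g/cm³

Porosity at depth: phi = 0.55·exp(−0.49×1.6) = 0.55×0.4566 = 0.2511
Bulk density: ρ_b = (1−phi)ρ_g + phi·ρ_f = 0.7489×2.69 + 0.2511×1
       = 2.014 + 0.251 = 2.266 g/cm³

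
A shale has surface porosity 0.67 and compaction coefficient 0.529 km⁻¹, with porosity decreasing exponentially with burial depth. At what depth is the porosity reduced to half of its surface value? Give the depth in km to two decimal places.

n/n₀ = 1/2 ⇒ exp(−c·Z) = 1/2 ⇒ Z = ln(2) / c
Z = 0.6931 / 0.529 = 1.310 km

1.31 km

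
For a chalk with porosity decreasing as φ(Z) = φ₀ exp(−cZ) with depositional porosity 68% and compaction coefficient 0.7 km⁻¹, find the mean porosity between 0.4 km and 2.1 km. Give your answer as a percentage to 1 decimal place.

⟨φ⟩ = (1/(Z₂−Z₁)) ∫ φ₀ e^(−cZ) dZ = φ₀·(e^(−c·Z₁) − e^(−c·Z₂)) / (c·(Z₂−Z₁))
e^(−0.7×0.4) = 0.7558; e^(−0.7×2.1) = 0.2299
⟨φ⟩ = 0.68 × (0.7558 − 0.2299) / (0.7 × 1.7) = 0.68 × 0.4419 = 0.3005

30.0%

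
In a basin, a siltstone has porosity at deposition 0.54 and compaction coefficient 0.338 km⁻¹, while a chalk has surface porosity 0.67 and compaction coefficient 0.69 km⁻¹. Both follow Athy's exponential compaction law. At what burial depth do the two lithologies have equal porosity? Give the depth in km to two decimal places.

0.61 km

Set n₀ₐ e^(−cₐd) = n₀ᵦ e^(−cᵦd) ⇒ ln(n₀ₐ/n₀ᵦ) = (cₐ − cᵦ)·d
d = ln(0.54/0.67) / (0.338 − 0.69) = -0.2157 / -0.352 = 0.613 km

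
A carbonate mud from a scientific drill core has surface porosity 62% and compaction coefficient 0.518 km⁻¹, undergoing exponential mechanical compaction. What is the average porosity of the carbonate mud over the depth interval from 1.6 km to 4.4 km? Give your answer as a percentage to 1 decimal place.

⟨n⟩ = (1/(z₂−z₁)) ∫ n₀ e^(−kz) dz = n₀·(e^(−k·z₁) − e^(−k·z₂)) / (k·(z₂−z₁))
e^(−0.518×1.6) = 0.4366; e^(−0.518×4.4) = 0.1024
⟨n⟩ = 0.62 × (0.4366 − 0.1024) / (0.518 × 2.8) = 0.62 × 0.2304 = 0.1429

14.3%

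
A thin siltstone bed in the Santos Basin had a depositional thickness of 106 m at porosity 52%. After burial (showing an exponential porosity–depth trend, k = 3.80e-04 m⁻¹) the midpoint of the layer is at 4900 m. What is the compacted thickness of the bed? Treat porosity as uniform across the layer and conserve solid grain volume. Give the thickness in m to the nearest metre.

Working in km (1 km = 1000 m; k in km⁻¹ = k in m⁻¹ × 1000):
Porosity at 4.9 km: n = 0.52·exp(−0.38×4.9) = 0.0808
Solid-volume conservation: h(1−n) = h₀(1−n₀) ⇒ h = h₀·(1−n₀)/(1−n)
h = 0.106 × (1 − 0.52)/(1 − 0.0808) = 0.106 × 0.5222 = 0.0554 km

55 m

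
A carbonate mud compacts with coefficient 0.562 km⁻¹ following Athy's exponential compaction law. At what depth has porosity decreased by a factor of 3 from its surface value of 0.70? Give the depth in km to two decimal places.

1.95 km

phi/phi₀ = 1/3 ⇒ exp(−k·d) = 1/3 ⇒ d = ln(3) / k
d = 1.0986 / 0.562 = 1.955 km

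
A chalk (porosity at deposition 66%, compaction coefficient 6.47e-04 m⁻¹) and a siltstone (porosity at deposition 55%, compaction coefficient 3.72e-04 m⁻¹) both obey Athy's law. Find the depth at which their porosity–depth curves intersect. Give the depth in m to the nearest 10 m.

Working in km (1 km = 1000 m; k in km⁻¹ = k in m⁻¹ × 1000):
Set n₀ₐ e^(−kₐz) = n₀ᵦ e^(−kᵦz) ⇒ ln(n₀ₐ/n₀ᵦ) = (kₐ − kᵦ)·z
z = ln(0.66/0.55) / (0.647 − 0.372) = 0.1823 / 0.275 = 0.663 km

660 m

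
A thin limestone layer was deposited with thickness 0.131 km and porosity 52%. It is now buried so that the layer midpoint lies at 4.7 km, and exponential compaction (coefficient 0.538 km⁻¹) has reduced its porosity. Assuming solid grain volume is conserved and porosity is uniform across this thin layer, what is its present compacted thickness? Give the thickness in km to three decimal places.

0.066 km

Porosity at 4.7 km: n = 0.52·exp(−0.538×4.7) = 0.0415
Solid-volume conservation: h(1−n) = h₀(1−n₀) ⇒ h = h₀·(1−n₀)/(1−n)
h = 0.131 × (1 − 0.52)/(1 − 0.0415) = 0.131 × 0.5008 = 0.0656 km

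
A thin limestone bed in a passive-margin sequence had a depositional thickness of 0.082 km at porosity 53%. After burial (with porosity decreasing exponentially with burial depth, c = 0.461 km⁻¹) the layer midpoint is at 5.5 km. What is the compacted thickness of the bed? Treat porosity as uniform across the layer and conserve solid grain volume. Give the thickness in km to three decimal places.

0.040 km

Porosity at 5.5 km: φ = 0.53·exp(−0.461×5.5) = 0.0420
Solid-volume conservation: h(1−φ) = h₀(1−φ₀) ⇒ h = h₀·(1−φ₀)/(1−φ)
h = 0.082 × (1 − 0.53)/(1 − 0.0420) = 0.082 × 0.4906 = 0.0402 km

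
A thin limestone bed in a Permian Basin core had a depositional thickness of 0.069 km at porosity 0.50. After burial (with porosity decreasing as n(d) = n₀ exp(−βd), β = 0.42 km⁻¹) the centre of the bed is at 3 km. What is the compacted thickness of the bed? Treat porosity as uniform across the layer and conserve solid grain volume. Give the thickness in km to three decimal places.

0.040 km

Porosity at 3 km: n = 0.5·exp(−0.42×3) = 0.1418
Solid-volume conservation: h(1−n) = h₀(1−n₀) ⇒ h = h₀·(1−n₀)/(1−n)
h = 0.069 × (1 − 0.5)/(1 − 0.1418) = 0.069 × 0.5826 = 0.0402 km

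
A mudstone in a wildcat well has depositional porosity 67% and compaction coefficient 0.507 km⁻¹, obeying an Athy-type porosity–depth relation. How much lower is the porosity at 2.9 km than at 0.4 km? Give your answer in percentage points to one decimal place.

39.3 percentage points

phi(0.4) = 0.67·e^(−0.507×0.4) = 0.5470
phi(2.9) = 0.67·e^(−0.507×2.9) = 0.1540
Δphi = 0.5470 − 0.1540 = 0.3930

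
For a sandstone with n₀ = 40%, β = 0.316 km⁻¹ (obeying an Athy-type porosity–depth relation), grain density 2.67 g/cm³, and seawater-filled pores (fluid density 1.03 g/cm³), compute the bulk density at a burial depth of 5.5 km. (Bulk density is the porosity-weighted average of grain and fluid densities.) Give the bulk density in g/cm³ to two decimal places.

2.55 g/cm³

Porosity at depth: n = 0.4·exp(−0.316×5.5) = 0.4×0.1759 = 0.0703
Bulk density: ρ_b = (1−n)ρ_g + n·ρ_f = 0.9297×2.67 + 0.0703×1.03
       = 2.482 + 0.072 = 2.555 g/cm³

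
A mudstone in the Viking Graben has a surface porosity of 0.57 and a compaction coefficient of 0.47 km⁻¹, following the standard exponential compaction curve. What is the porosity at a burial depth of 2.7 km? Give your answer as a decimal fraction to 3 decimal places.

0.160

φ = φ₀·exp(−c·Z) = 0.57 × exp(−0.47 × 2.7) = 0.57 × exp(−1.269)
  = 0.57 × 0.2811 = 0.1602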